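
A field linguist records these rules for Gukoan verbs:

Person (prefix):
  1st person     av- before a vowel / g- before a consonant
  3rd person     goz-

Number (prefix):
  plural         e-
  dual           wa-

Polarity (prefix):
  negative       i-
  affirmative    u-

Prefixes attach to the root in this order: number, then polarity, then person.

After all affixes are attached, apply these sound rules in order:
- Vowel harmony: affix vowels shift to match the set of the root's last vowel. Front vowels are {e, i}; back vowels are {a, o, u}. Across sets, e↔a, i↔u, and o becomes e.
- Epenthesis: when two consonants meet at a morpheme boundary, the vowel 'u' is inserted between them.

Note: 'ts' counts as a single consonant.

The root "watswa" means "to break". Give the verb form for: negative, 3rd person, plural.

Attach number plural e- → ewatswa.
Attach polarity negative i- → iewatswa.
Attach person 3rd person goz- → goziewatswa.
Apply vowel harmony: goziewatswa → gozuawatswa.
Epenthesis: no change.

gozuawatswa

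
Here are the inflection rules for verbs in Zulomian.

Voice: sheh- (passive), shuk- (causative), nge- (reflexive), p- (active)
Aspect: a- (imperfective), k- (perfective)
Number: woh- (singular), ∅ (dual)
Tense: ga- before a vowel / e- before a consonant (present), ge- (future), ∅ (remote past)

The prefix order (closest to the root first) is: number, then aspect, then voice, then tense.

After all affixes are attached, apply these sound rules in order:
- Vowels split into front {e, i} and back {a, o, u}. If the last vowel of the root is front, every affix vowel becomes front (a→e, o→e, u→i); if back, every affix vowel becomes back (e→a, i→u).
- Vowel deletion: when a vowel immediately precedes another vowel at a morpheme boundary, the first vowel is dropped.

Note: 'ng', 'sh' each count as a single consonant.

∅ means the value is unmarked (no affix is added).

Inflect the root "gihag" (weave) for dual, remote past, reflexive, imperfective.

number = dual: zero marking, form stays gihag.
Attach aspect imperfective a- → agihag.
Attach voice reflexive nge- → ngeagihag.
tense = remote past: zero marking, form stays ngeagihag.
Apply vowel harmony: ngeagihag → ngaagihag.
Apply vowel deletion: ngaagihag → ngagihag.

ngagihag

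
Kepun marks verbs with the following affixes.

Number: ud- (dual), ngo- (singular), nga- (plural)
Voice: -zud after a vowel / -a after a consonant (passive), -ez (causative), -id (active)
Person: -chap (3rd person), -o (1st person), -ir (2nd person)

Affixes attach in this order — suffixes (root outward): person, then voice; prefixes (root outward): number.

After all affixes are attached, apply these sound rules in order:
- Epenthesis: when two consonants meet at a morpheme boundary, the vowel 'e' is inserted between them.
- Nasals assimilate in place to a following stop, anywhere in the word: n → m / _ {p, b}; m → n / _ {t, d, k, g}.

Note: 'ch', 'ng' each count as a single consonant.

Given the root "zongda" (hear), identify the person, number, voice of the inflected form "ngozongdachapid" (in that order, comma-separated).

Segment: ngo-zongda-chap-id.
person: -chap → 3rd person.
number: ngo- → singular.
voice: -id → active.

3rd person, singular, active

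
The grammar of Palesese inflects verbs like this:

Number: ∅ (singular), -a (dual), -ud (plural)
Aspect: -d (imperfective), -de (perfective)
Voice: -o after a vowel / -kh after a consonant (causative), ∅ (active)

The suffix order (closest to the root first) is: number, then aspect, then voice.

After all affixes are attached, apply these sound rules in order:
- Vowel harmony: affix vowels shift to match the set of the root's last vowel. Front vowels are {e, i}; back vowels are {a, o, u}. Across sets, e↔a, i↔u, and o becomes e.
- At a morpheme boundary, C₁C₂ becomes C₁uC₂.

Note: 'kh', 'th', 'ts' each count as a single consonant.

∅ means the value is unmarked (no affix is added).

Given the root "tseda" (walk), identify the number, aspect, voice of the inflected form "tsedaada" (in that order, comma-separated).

Segment: tseda-a-de.
number: -a → dual.
aspect: -de → perfective.
voice: ∅ → active.

dual, perfective, active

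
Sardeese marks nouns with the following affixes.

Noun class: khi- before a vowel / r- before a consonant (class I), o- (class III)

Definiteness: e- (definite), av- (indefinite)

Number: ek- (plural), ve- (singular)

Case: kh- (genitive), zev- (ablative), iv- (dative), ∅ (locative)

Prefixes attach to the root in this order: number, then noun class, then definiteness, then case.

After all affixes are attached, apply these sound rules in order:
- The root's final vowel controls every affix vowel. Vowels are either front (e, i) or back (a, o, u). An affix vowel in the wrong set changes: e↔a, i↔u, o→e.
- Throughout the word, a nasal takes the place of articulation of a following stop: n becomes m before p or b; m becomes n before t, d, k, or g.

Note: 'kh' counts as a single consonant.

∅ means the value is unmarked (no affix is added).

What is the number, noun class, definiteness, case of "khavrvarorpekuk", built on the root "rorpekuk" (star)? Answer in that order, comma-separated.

singular, class I, indefinite, genitive

Segment: kh-av-r-ve-rorpekuk.
number: ve- → singular.
noun class: khi/r- → class I.
definiteness: av- → indefinite.
case: kh- → genitive.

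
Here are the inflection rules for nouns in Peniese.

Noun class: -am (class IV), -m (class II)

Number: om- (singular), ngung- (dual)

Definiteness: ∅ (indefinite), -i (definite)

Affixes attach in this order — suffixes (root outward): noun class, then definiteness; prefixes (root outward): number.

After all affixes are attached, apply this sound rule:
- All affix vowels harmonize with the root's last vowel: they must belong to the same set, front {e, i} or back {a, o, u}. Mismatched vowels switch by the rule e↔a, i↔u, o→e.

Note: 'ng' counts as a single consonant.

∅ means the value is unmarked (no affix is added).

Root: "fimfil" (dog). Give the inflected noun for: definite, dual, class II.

ngingfimfilmi

Attach noun class class II -m → fimfilm.
Attach number dual ngung- → ngungfimfilm.
Attach definiteness definite -i → ngungfimfilmi.
Apply vowel harmony: ngungfimfilmi → ngingfimfilmi.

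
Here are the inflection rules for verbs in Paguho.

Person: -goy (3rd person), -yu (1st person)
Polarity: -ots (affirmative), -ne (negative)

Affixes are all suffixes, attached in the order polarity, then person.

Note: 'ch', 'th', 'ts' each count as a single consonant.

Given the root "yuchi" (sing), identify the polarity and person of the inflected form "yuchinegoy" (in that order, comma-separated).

Segment: yuchi-ne-goy.
polarity: -ne → negative.
person: -goy → 3rd person.

negative, 3rd person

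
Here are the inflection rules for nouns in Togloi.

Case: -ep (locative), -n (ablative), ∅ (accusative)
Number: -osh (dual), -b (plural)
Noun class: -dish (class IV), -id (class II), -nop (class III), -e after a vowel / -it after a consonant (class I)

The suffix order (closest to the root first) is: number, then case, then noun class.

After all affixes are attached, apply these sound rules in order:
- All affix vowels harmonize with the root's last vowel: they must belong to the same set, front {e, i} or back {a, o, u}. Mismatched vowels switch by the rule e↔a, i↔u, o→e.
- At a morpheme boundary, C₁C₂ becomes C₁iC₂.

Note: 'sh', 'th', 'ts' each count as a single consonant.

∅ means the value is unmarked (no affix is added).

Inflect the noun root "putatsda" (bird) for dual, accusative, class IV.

Attach number dual -osh → putatsdaosh.
case = accusative: zero marking, form stays putatsdaosh.
Attach noun class class IV -dish → putatsdaoshdish.
Apply vowel harmony: putatsdaoshdish → putatsdaoshdush.
Apply epenthesis: putatsdaoshdush → putatsdaoshidush.

putatsdaoshidush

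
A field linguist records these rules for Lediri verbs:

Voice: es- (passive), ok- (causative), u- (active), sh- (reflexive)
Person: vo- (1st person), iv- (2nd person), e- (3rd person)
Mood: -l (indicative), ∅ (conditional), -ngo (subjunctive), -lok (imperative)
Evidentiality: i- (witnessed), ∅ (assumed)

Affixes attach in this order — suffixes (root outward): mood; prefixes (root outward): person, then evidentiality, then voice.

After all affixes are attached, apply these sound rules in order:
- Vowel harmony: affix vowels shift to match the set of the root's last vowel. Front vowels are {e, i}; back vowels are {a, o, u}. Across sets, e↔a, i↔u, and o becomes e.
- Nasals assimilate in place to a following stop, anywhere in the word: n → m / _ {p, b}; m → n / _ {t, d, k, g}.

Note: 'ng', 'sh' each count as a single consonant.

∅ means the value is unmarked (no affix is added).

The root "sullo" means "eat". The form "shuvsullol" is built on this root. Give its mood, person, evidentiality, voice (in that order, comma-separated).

indicative, 2nd person, assumed, reflexive

Segment: sh-iv-sullo-l.
mood: -l → indicative.
person: iv- → 2nd person.
evidentiality: ∅ → assumed.
voice: sh- → reflexive.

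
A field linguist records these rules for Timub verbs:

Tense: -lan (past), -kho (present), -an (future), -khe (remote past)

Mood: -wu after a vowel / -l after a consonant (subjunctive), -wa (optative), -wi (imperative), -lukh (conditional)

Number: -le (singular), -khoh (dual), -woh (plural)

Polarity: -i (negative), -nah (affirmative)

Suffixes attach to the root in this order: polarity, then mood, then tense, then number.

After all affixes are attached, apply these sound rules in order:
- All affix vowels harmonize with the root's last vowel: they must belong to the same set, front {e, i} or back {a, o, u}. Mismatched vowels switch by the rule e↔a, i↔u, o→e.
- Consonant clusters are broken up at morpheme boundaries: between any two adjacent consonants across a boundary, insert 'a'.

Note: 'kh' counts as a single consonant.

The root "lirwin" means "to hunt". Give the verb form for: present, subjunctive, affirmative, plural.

Attach polarity affirmative -nah → lirwinnah.
Attach mood subjunctive -l (after consonant 'h') → lirwinnahl.
Attach tense present -kho → lirwinnahlkho.
Attach number plural -woh → lirwinnahlkhowoh.
Apply vowel harmony: lirwinnahlkhowoh → lirwinnehlkheweh.
Apply epenthesis: lirwinnehlkheweh → lirwinanehalakheweh.

lirwinanehalakheweh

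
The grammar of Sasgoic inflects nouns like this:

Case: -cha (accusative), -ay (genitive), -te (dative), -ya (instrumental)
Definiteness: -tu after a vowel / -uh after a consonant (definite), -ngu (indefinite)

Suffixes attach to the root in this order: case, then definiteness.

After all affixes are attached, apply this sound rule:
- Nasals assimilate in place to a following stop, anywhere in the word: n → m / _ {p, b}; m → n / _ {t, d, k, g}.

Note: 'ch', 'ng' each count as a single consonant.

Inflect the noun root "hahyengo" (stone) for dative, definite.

hahyengotetu

Attach case dative -te → hahyengote.
Attach definiteness definite -tu (after vowel 'e') → hahyengotetu.
Nasal assimilation: no change.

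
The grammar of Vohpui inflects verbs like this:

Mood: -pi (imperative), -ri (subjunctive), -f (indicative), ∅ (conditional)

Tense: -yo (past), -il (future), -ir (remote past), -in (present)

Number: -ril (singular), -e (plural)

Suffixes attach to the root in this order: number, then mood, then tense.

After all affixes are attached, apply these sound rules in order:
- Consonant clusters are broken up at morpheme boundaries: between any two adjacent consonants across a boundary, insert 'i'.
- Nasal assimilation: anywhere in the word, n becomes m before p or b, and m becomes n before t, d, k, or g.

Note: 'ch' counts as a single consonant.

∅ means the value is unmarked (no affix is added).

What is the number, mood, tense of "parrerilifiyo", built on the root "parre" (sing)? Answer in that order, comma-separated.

Segment: parre-ril-f-yo.
number: -ril → singular.
mood: -f → indicative.
tense: -yo → past.

singular, indicative, past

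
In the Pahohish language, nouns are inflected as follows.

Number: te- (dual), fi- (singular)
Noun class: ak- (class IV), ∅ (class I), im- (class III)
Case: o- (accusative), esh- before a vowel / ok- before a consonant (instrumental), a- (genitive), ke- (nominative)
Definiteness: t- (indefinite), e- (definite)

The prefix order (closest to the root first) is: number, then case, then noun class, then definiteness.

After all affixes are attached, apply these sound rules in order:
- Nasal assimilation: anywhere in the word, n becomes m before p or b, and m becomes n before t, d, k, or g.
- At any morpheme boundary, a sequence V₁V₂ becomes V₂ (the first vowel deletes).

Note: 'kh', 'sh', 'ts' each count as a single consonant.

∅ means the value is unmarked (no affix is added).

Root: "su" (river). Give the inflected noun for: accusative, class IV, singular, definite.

akofisu

Attach number singular fi- → fisu.
Attach case accusative o- → ofisu.
Attach noun class class IV ak- → akofisu.
Attach definiteness definite e- → eakofisu.
Nasal assimilation: no change.
Apply vowel deletion: eakofisu → akofisu.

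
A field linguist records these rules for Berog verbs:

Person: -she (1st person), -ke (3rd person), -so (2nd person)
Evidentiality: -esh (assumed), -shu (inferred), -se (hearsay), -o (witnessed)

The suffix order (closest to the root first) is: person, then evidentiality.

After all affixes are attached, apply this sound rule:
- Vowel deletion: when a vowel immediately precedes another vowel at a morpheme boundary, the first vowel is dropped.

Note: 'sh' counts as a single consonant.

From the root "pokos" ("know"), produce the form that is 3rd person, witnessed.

pokosko

Attach person 3rd person -ke → pokoske.
Attach evidentiality witnessed -o → pokoskeo.
Apply vowel deletion: pokoskeo → pokosko.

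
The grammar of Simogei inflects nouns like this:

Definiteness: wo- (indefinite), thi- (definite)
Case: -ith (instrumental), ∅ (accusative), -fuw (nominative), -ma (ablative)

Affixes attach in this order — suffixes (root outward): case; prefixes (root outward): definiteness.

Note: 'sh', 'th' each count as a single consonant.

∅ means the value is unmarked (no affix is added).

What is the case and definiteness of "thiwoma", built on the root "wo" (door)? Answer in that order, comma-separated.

Segment: thi-wo-ma.
case: -ma → ablative.
definiteness: thi- → definite.

ablative, definite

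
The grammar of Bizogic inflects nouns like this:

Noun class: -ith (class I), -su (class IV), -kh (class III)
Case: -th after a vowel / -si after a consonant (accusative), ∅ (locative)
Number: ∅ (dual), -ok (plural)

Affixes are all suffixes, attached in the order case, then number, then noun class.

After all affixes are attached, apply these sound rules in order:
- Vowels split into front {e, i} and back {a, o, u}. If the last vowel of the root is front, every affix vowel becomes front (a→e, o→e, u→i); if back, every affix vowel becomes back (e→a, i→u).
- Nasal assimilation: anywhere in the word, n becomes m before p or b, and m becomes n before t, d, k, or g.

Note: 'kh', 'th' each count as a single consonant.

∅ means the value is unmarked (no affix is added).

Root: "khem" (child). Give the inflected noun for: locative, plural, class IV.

khemeksi

case = locative: zero marking, form stays khem.
Attach number plural -ok → khemok.
Attach noun class class IV -su → khemoksu.
Apply vowel harmony: khemoksu → khemeksi.
Nasal assimilation: no change.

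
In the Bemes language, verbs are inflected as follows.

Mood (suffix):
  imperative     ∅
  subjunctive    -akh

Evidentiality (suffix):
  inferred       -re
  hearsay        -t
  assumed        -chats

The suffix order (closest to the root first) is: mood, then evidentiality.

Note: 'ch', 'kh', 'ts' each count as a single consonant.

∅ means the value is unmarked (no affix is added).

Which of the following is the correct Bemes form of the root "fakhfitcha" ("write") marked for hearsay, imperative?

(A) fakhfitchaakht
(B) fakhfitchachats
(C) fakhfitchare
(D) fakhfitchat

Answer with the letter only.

D

mood = imperative: zero marking, form stays fakhfitcha.
Attach evidentiality hearsay -t → fakhfitchat.
So the correct form is fakhfitchat, option (D).
(B) fakhfitchachats is wrong: it uses assumed instead of hearsay for evidentiality.
(A) fakhfitchaakht is wrong: it uses subjunctive instead of imperative for mood.
(C) fakhfitchare is wrong: it uses inferred instead of hearsay for evidentiality.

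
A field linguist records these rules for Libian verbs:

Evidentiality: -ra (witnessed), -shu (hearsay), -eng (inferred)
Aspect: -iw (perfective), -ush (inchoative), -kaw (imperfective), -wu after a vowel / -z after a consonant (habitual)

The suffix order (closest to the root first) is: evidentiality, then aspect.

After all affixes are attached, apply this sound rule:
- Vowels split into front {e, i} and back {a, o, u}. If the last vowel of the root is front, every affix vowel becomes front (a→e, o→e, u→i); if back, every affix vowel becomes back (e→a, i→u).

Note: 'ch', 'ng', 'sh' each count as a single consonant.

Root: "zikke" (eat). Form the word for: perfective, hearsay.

Attach evidentiality hearsay -shu → zikkeshu.
Attach aspect perfective -iw → zikkeshuiw.
Apply vowel harmony: zikkeshuiw → zikkeshiiw.

zikkeshiiw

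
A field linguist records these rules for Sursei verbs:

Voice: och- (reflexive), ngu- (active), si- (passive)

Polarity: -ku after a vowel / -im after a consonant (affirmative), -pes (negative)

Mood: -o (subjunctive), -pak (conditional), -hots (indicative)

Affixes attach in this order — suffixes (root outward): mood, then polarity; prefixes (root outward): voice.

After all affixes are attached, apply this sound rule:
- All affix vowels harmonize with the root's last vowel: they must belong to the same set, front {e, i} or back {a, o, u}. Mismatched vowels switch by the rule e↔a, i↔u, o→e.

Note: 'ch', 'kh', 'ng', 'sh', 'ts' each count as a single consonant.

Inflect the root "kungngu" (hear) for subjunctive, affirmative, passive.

Attach voice passive si- → sikungngu.
Attach mood subjunctive -o → sikungnguo.
Attach polarity affirmative -ku (after vowel 'o') → sikungnguoku.
Apply vowel harmony: sikungnguoku → sukungnguoku.

sukungnguoku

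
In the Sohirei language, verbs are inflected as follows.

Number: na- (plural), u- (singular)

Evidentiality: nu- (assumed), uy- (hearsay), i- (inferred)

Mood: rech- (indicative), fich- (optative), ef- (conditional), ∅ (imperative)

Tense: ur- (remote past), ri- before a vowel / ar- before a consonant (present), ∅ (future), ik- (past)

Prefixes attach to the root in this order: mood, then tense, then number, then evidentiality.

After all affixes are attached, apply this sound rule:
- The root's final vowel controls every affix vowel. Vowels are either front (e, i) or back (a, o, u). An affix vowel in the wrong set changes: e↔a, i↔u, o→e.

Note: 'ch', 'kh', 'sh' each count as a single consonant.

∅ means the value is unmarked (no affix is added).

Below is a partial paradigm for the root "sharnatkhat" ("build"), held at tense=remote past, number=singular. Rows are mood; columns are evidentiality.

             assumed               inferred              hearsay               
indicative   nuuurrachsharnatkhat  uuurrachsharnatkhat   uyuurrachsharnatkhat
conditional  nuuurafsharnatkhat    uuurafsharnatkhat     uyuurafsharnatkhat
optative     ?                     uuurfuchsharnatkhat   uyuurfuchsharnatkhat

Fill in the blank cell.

nuuurfuchsharnatkhat

Attach mood optative fich- → fichsharnatkhat.
Attach tense remote past ur- → urfichsharnatkhat.
Attach number singular u- → uurfichsharnatkhat.
Attach evidentiality assumed nu- → nuuurfichsharnatkhat.
Apply vowel harmony: nuuurfichsharnatkhat → nuuurfuchsharnatkhat.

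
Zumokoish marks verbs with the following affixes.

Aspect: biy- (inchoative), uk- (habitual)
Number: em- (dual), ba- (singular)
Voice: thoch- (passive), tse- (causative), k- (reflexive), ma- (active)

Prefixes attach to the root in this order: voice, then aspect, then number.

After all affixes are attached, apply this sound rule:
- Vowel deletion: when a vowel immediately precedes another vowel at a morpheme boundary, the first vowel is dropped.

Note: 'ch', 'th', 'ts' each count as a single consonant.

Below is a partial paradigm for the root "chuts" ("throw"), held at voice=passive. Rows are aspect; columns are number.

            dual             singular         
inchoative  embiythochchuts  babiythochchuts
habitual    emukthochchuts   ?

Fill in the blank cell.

Attach voice passive thoch- → thochchuts.
Attach aspect habitual uk- → ukthochchuts.
Attach number singular ba- → baukthochchuts.
Apply vowel deletion: baukthochchuts → bukthochchuts.

bukthochchuts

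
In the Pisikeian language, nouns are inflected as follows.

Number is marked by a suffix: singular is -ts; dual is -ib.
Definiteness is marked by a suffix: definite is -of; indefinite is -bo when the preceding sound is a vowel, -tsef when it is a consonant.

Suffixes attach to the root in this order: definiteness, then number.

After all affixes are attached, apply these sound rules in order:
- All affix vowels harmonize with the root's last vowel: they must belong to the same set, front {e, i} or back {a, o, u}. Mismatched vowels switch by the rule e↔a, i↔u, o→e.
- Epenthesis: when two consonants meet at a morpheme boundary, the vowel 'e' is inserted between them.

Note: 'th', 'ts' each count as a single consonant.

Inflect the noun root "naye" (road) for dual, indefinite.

Attach definiteness indefinite -bo (after vowel 'e') → nayebo.
Attach number dual -ib → nayeboib.
Apply vowel harmony: nayeboib → nayebeib.
Epenthesis: no change.

nayebeib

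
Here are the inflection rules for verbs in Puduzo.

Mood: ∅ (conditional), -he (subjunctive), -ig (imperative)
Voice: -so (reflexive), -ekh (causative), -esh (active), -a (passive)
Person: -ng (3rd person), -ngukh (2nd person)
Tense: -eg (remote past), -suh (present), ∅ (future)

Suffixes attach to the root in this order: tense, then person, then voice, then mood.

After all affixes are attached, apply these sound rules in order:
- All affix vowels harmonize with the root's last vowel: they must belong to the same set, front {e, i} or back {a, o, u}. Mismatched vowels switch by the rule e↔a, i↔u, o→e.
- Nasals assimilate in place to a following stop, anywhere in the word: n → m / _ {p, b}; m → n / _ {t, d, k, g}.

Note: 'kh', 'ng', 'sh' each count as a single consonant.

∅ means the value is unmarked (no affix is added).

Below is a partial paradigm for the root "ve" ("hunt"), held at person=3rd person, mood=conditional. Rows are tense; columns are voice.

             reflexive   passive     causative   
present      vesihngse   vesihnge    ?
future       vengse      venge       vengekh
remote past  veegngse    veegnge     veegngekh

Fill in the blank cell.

Attach tense present -suh → vesuh.
Attach person 3rd person -ng → vesuhng.
Attach voice causative -ekh → vesuhngekh.
mood = conditional: zero marking, form stays vesuhngekh.
Apply vowel harmony: vesuhngekh → vesihngekh.
Nasal assimilation: no change.

vesihngekh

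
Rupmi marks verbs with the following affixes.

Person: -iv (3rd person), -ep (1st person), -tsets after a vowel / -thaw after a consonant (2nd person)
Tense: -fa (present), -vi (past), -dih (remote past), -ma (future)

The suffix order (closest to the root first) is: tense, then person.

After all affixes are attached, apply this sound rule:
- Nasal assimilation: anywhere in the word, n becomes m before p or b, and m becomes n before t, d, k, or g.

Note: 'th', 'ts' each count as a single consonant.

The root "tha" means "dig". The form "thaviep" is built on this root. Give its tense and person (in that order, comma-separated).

past, 1st person

Segment: tha-vi-ep.
tense: -vi → past.
person: -ep → 1st person.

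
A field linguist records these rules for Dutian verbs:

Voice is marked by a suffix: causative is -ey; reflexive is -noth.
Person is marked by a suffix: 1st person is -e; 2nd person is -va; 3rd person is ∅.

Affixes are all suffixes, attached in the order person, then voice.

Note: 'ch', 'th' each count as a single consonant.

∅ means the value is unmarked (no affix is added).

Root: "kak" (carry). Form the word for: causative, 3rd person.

person = 3rd person: zero marking, form stays kak.
Attach voice causative -ey → kakey.

kakey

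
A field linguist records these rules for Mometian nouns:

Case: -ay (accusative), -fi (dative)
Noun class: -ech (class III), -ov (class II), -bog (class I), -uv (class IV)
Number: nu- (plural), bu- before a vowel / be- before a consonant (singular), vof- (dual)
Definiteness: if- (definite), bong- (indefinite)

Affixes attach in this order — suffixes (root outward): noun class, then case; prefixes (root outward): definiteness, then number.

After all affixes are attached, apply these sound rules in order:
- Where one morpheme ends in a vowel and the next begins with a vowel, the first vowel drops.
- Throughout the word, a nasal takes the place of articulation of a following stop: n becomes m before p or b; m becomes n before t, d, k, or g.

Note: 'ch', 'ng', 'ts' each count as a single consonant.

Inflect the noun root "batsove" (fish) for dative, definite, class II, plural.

Attach definiteness definite if- → ifbatsove.
Attach noun class class II -ov → ifbatsoveov.
Attach case dative -fi → ifbatsoveovfi.
Attach number plural nu- → nuifbatsoveovfi.
Apply vowel deletion: nuifbatsoveovfi → nifbatsovovfi.
Nasal assimilation: no change.

nifbatsovovfi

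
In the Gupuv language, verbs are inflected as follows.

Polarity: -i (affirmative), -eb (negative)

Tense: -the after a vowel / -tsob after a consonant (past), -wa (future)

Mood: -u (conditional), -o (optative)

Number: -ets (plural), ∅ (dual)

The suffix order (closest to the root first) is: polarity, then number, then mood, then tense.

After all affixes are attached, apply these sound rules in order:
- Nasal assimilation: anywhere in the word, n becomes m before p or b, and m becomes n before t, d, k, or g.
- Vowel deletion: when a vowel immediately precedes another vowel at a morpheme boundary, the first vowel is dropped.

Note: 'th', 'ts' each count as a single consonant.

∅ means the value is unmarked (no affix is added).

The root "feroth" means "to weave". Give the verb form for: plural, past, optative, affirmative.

ferothetsothe

Attach polarity affirmative -i → ferothi.
Attach number plural -ets → ferothiets.
Attach mood optative -o → ferothietso.
Attach tense past -the (after vowel 'o') → ferothietsothe.
Nasal assimilation: no change.
Apply vowel deletion: ferothietsothe → ferothetsothe.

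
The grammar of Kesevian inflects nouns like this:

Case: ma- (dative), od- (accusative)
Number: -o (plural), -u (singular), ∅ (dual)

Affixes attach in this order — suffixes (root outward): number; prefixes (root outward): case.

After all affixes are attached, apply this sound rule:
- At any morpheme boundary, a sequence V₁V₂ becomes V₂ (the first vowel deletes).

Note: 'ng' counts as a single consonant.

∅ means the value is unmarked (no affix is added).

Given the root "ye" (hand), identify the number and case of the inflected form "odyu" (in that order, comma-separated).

Segment: od-ye-u.
number: -u → singular.
case: od- → accusative.

singular, accusative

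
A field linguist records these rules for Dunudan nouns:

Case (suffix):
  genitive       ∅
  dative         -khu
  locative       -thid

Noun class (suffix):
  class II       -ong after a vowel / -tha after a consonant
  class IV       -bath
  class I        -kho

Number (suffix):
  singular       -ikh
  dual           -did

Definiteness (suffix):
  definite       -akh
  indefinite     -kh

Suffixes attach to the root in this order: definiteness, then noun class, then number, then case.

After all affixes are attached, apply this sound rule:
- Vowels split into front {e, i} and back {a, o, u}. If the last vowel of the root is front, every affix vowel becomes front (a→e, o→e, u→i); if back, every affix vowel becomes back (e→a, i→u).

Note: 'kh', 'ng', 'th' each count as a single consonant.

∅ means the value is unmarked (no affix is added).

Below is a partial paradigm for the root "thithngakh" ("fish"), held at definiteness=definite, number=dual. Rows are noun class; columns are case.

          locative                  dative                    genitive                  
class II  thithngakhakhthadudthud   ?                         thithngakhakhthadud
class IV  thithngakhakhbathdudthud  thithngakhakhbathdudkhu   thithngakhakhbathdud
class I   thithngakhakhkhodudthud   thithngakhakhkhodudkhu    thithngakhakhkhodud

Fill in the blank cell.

thithngakhakhthadudkhu

Attach definiteness definite -akh → thithngakhakh.
Attach noun class class II -tha (after consonant 'kh') → thithngakhakhtha.
Attach number dual -did → thithngakhakhthadid.
Attach case dative -khu → thithngakhakhthadidkhu.
Apply vowel harmony: thithngakhakhthadidkhu → thithngakhakhthadudkhu.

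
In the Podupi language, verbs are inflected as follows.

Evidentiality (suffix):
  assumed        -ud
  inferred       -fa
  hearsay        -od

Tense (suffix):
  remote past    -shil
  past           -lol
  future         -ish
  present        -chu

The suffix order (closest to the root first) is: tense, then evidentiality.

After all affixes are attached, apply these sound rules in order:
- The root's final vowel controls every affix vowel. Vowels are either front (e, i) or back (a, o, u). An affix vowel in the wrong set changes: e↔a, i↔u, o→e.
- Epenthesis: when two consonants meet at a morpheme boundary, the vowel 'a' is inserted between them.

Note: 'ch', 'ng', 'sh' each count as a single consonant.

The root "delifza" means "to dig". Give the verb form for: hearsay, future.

Attach tense future -ish → delifzaish.
Attach evidentiality hearsay -od → delifzaishod.
Apply vowel harmony: delifzaishod → delifzaushod.
Epenthesis: no change.

delifzaushod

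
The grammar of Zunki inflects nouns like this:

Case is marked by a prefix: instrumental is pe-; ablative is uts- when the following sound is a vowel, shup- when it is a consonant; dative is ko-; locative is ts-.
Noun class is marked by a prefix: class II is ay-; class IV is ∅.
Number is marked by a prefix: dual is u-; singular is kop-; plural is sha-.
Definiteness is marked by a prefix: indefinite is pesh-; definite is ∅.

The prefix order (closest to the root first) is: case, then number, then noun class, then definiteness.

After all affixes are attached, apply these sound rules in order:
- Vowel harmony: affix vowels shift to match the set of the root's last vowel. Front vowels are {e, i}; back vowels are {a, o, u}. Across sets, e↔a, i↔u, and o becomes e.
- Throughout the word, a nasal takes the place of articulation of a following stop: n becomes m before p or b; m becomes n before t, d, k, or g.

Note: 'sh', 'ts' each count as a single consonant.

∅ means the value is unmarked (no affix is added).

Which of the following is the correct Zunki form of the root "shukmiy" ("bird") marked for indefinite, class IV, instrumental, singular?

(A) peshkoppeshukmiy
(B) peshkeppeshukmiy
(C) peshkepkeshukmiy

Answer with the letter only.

Attach case instrumental pe- → peshukmiy.
Attach number singular kop- → koppeshukmiy.
noun class = class IV: zero marking, form stays koppeshukmiy.
Attach definiteness indefinite pesh- → peshkoppeshukmiy.
Apply vowel harmony: peshkoppeshukmiy → peshkeppeshukmiy.
Nasal assimilation: no change.
So the correct form is peshkeppeshukmiy, option (B).
(A) peshkoppeshukmiy is wrong: it fails to apply the sound rule(s).
(C) peshkepkeshukmiy is wrong: it uses dative instead of instrumental for case.

B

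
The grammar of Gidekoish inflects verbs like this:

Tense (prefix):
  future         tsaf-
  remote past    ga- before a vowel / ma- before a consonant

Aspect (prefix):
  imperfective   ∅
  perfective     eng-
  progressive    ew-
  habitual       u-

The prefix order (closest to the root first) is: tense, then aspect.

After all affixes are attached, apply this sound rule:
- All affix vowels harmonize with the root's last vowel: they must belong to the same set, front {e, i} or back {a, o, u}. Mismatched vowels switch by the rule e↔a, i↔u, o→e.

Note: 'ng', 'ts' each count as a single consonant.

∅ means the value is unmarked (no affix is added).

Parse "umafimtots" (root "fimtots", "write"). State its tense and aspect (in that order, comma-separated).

Segment: u-ma-fimtots.
tense: ga/ma- → remote past.
aspect: u- → habitual.

remote past, habitual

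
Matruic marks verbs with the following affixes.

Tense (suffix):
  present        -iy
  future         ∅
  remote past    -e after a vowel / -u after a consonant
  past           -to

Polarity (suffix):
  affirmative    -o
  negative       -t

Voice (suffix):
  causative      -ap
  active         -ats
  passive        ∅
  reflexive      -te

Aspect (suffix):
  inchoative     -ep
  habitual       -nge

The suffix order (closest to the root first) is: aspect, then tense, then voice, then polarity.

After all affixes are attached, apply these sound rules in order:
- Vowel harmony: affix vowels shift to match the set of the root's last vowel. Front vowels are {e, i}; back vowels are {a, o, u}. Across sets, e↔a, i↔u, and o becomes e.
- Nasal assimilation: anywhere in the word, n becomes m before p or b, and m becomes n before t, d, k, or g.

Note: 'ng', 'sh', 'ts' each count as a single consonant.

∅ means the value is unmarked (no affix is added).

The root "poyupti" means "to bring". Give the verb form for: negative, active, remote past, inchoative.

Attach aspect inchoative -ep → poyuptiep.
Attach tense remote past -u (after consonant 'p') → poyuptiepu.
Attach voice active -ats → poyuptiepuats.
Attach polarity negative -t → poyuptiepuatst.
Apply vowel harmony: poyuptiepuatst → poyuptiepietst.
Nasal assimilation: no change.

poyuptiepietst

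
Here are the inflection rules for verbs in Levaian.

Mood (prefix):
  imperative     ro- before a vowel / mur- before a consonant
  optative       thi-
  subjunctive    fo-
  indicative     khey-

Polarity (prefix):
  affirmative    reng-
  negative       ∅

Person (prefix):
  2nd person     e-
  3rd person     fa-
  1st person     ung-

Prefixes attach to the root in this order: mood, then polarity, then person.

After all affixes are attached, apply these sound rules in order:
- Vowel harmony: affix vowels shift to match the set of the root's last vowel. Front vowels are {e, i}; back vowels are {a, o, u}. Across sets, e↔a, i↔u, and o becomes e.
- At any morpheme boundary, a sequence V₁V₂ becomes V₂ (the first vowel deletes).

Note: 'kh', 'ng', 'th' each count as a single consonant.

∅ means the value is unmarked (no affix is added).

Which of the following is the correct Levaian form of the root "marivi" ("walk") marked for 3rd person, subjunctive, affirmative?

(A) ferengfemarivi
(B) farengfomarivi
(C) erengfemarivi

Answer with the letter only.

A

Attach mood subjunctive fo- → fomarivi.
Attach polarity affirmative reng- → rengfomarivi.
Attach person 3rd person fa- → farengfomarivi.
Apply vowel harmony: farengfomarivi → ferengfemarivi.
Vowel deletion: no change.
So the correct form is ferengfemarivi, option (A).
(C) erengfemarivi is wrong: it uses 2nd person instead of 3rd person for person.
(B) farengfomarivi is wrong: it fails to apply the sound rule(s).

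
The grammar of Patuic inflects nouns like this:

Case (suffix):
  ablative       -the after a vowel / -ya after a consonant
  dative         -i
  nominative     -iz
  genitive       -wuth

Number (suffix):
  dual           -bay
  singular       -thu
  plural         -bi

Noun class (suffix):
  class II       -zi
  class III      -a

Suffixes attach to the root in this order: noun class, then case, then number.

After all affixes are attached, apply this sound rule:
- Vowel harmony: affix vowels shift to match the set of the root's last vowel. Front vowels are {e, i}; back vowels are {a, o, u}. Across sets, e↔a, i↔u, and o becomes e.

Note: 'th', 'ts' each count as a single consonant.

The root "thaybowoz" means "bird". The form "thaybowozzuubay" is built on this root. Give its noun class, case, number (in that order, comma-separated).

Segment: thaybowoz-zi-i-bay.
noun class: -zi → class II.
case: -i → dative.
number: -bay → dual.

class II, dative, dual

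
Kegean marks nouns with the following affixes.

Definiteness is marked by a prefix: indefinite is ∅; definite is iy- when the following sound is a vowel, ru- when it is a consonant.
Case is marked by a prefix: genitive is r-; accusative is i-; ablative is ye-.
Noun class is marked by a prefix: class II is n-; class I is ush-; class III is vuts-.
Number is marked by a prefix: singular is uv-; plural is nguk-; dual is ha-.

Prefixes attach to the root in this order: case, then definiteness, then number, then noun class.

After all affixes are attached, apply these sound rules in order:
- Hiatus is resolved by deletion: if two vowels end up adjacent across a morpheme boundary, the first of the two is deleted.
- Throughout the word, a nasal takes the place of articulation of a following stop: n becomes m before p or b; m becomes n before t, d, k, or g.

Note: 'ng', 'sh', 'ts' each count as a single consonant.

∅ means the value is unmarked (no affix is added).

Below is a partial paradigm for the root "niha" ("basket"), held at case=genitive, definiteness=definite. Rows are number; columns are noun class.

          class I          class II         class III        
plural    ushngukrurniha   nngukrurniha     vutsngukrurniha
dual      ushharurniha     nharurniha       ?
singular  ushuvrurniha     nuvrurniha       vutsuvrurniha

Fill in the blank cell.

vutsharurniha

Attach case genitive r- → rniha.
Attach definiteness definite ru- (before consonant 'r') → rurniha.
Attach number dual ha- → harurniha.
Attach noun class class III vuts- → vutsharurniha.
Vowel deletion: no change.
Nasal assimilation: no change.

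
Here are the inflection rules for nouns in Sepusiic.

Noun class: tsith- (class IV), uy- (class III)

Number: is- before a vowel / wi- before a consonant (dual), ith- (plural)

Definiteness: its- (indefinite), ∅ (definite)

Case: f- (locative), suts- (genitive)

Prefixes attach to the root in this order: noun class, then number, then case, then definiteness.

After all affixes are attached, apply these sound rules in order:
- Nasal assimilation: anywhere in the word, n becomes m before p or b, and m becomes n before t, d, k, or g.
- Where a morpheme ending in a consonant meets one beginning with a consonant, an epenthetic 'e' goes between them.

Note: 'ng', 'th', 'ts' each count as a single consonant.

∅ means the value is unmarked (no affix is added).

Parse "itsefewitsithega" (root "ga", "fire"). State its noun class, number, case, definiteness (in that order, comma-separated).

class IV, dual, locative, indefinite

Segment: its-f-wi-tsith-ga.
noun class: tsith- → class IV.
number: is/wi- → dual.
case: f- → locative.
definiteness: its- → indefinite.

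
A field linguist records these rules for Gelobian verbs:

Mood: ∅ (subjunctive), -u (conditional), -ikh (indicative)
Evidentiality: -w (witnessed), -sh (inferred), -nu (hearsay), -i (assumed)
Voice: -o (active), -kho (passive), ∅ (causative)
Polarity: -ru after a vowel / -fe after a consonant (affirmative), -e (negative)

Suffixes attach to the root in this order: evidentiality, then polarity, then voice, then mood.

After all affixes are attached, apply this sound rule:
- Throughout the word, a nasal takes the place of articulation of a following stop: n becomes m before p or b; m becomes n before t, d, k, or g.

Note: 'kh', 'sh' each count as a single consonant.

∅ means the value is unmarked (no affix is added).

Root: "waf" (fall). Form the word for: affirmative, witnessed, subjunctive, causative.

wafwfe

Attach evidentiality witnessed -w → wafw.
Attach polarity affirmative -fe (after consonant 'w') → wafwfe.
voice = causative: zero marking, form stays wafwfe.
mood = subjunctive: zero marking, form stays wafwfe.
Nasal assimilation: no change.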